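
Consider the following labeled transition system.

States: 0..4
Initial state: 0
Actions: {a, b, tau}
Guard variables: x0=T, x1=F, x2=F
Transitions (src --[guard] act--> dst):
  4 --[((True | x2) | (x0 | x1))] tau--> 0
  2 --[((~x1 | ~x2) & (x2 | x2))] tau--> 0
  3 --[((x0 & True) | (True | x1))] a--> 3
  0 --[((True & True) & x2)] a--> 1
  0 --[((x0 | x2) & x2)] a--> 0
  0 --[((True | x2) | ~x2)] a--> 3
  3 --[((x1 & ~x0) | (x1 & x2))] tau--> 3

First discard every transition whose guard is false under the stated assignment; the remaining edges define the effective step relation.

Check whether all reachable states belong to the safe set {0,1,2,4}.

Answer: INVARIANT VIOLATED at state 3

Trace:
Allowed set {0,1,2,4}
Reach set: {0,3}
  0: ✓
  3: outside
witness against invariant: a → 3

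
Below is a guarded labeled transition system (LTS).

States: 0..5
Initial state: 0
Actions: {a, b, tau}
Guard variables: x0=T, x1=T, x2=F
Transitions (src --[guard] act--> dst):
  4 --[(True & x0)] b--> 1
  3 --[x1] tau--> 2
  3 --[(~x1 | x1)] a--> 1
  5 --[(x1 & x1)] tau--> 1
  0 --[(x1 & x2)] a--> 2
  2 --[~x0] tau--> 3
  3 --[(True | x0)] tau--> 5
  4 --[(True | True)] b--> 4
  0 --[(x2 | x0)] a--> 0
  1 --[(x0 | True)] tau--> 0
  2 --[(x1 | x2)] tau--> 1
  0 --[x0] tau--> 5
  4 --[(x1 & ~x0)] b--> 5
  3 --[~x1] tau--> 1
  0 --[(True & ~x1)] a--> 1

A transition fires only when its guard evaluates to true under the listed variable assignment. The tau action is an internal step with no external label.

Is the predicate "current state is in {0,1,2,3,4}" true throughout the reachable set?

Safe = {0,1,2,3,4}
Reach set: {0,1,5}
  0: ✓
  1: ✓
  5: outside
counterexample path to 5: tau

Answer: INVARIANT VIOLATED at state 5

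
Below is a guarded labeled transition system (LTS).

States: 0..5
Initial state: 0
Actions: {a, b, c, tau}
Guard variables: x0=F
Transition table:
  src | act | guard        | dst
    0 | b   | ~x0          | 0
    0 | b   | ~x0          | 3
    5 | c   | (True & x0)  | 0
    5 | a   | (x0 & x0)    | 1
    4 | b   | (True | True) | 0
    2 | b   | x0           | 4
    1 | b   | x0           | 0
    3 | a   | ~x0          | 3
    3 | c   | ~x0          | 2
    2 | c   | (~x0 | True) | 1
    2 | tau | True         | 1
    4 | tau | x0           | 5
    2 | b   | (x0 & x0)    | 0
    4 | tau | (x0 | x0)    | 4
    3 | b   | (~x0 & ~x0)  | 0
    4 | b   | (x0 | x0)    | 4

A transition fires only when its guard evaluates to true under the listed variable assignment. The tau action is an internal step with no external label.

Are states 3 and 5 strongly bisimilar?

Bisimulation quotient by refinement:
  round 0: {{0,1,2,3,4,5}}
  round 1: {{0,4},{1,5},{2},{3}}
  round 2: {{0},{1,5},{2},{3},{4}}
stable after 3 split(s): 5 block(s)
class of 3: {3}; class of 5: {1,5}

Answer: NOT BISIMILAR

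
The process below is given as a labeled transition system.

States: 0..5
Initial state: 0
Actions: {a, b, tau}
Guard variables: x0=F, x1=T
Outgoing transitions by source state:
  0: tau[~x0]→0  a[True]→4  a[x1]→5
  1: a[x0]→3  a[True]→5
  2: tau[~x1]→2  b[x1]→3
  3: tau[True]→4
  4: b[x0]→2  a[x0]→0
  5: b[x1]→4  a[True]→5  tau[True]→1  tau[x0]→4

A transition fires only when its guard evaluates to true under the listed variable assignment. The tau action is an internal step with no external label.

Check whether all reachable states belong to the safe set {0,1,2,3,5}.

Answer: INVARIANT VIOLATED at state 4

Analysis:
Inv-set: {0,1,2,3,5}
Reachable = {0,1,4,5}
  0: ✓
  1: ✓
  4: ✗ unsafe
  5: ✓
counterexample path to 4: a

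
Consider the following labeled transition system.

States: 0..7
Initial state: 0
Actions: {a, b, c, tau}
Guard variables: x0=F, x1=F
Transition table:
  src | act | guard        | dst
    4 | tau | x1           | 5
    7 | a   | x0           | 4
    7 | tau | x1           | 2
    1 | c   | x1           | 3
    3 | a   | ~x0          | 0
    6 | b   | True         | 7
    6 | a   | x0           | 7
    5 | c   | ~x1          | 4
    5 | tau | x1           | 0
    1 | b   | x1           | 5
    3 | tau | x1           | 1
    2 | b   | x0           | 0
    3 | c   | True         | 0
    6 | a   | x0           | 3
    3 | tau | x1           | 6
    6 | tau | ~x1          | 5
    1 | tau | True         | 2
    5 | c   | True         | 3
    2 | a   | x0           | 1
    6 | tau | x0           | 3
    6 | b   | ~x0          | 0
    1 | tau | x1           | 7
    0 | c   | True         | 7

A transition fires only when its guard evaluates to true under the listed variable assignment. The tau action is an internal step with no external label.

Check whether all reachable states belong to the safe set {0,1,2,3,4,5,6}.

Inv-set: {0,1,2,3,4,5,6}
R = {0,7}
  0: safe
  7: outside
witness against invariant: c → 7

Answer: INVARIANT VIOLATED at state 7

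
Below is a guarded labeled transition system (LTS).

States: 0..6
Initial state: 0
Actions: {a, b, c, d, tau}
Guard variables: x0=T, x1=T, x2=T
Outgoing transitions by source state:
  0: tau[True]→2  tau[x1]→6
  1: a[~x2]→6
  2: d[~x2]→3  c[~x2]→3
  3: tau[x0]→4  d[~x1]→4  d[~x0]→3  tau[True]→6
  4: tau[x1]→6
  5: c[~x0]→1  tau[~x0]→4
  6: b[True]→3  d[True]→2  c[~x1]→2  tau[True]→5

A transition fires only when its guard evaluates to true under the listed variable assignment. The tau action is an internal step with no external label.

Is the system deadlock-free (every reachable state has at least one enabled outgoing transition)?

R = {0,2,3,4,5,6}
  0: tau→2  tau→6  [deg 2]
  2: ∅  [no exit]
  3: tau→4  tau→6  [deg 2]
  4: tau→6  [deg 1]
  5: ∅  [no exit]
  6: b→3  d→2  tau→5  [deg 3]
trace reaching 2: tau

Answer: DEADLOCK at state 2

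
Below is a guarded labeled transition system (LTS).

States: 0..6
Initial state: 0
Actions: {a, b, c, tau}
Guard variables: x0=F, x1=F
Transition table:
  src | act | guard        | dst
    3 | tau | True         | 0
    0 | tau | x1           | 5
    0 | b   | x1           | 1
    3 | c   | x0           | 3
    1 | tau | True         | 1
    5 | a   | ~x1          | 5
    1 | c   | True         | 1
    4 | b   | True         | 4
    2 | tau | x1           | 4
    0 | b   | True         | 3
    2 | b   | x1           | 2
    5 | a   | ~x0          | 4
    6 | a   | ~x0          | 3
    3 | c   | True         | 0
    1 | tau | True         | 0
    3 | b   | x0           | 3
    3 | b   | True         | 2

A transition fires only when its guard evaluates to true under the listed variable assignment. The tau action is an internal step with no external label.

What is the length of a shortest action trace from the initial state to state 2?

BFS to 2:
  depth 0: {0}
  depth 1: {3}
  depth 2: {2}
first hit 2 at d=2 via b·b

Answer: 2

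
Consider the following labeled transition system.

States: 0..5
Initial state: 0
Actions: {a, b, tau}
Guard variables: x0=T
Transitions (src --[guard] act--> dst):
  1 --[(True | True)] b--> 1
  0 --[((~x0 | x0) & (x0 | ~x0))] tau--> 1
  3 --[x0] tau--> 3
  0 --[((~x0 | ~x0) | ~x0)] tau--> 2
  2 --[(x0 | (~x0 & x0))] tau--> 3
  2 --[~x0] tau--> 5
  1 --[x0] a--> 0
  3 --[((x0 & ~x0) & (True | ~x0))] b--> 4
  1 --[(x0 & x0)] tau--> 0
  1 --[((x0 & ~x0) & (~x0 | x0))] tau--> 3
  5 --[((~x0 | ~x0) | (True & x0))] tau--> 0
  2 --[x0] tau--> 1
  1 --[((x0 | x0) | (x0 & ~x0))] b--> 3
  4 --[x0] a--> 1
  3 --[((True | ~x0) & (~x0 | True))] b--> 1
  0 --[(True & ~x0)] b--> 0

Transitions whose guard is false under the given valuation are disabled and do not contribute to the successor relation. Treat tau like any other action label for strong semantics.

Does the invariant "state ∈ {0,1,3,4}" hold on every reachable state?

Answer: INVARIANT HOLDS

Analysis:
Allowed set {0,1,3,4}
Reach set: {0,1,3}
  0: ok
  1: ok
  3: ok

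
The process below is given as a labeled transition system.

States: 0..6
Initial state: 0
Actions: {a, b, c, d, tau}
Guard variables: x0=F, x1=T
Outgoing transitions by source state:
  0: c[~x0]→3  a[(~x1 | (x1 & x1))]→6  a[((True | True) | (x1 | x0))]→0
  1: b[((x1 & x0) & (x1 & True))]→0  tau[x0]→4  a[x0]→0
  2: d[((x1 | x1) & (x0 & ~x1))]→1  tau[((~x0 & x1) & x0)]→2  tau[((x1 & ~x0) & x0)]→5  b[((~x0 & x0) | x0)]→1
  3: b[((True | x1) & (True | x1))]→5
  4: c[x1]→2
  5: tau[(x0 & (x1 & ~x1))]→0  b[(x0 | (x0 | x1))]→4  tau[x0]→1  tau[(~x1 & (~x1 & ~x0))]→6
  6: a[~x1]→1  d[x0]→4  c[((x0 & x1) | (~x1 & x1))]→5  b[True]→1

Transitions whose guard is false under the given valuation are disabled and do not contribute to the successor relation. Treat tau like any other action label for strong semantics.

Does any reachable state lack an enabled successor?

Reach set: {0,1,2,3,4,5,6}
  0: a→0  a→6  c→3  [deg 3]
  1: ∅  [deadlock]
  2: ∅  [deadlock]
  3: b→5  [deg 1]
  4: c→2  [deg 1]
  5: b→4  [deg 1]
  6: b→1  [deg 1]
witness 1: a·b

Answer: DEADLOCK at state 1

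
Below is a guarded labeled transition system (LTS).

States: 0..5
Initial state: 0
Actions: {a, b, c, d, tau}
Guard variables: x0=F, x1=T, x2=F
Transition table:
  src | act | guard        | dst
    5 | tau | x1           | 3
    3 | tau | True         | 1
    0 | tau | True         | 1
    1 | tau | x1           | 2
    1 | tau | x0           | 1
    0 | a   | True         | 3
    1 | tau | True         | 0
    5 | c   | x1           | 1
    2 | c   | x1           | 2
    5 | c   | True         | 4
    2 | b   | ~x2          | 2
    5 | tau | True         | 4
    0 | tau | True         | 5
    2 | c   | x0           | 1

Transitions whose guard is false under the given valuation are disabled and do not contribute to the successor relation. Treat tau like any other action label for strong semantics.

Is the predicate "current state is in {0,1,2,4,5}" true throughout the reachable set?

Answer: INVARIANT VIOLATED at state 3

Analysis:
Safe = {0,1,2,4,5}
Reach set: {0,1,2,3,4,5}
  0: ok
  1: ok
  2: ok
  3: ✗ unsafe
  4: ok
  5: ok
reach 3 via a — violates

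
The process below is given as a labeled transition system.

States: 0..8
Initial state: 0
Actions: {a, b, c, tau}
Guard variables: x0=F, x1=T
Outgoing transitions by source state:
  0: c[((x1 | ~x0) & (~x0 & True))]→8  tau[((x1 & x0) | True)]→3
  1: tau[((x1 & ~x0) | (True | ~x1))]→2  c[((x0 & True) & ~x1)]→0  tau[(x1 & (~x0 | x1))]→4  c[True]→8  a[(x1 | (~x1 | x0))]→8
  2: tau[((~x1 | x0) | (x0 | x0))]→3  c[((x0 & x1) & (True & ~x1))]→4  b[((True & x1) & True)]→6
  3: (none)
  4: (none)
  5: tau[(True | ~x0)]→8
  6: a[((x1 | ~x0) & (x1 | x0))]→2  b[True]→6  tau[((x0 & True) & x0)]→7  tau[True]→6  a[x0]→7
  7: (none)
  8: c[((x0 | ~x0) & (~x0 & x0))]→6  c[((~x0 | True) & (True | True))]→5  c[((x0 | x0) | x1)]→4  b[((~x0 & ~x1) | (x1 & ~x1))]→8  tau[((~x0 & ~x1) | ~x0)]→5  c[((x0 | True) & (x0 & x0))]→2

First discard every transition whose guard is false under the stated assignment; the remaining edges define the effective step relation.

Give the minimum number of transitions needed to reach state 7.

Answer: UNREACHABLE

Analysis:
BFS to 7:
  depth 0: {0}
  depth 1: {3,8}
  depth 2: {4,5}
7 never appears.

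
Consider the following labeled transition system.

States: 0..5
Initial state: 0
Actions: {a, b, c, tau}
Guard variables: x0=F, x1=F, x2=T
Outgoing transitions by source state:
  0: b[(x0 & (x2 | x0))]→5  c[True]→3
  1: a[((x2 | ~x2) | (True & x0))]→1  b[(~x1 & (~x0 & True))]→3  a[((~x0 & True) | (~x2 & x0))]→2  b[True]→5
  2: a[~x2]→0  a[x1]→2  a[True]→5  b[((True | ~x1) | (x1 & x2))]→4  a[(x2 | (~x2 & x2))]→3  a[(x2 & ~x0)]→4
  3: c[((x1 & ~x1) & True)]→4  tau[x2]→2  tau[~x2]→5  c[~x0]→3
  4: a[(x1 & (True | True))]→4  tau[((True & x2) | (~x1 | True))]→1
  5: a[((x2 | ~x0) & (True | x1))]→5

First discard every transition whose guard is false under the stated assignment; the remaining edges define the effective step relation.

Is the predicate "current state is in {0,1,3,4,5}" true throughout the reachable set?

Inv-set: {0,1,3,4,5}
Reach set: {0,1,2,3,4,5}
  0: ok
  1: ok
  2: ✗ unsafe
  3: ok
  4: ok
  5: ok
counterexample path to 2: c·tau

Answer: INVARIANT VIOLATED at state 2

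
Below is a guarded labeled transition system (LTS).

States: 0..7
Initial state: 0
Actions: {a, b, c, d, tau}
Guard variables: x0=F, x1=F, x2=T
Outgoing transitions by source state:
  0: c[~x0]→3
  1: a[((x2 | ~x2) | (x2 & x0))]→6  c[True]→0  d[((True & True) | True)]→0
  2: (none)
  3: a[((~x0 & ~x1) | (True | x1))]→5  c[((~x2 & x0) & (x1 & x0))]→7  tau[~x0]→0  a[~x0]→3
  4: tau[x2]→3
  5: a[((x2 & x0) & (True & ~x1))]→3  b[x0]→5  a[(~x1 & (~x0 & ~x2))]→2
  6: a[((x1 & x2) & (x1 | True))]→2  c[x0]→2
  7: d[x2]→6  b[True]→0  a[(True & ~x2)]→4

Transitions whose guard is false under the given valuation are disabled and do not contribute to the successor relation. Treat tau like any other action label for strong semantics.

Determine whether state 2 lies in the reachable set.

Answer: UNREACHABLE

Trace:
After dropping false guards: 10 live edges.
Layer 0: {0}
Layer 1: {3}  cumulative {0,3}
Layer 2: {5}  cumulative {0,3,5}
R = {0,3,5}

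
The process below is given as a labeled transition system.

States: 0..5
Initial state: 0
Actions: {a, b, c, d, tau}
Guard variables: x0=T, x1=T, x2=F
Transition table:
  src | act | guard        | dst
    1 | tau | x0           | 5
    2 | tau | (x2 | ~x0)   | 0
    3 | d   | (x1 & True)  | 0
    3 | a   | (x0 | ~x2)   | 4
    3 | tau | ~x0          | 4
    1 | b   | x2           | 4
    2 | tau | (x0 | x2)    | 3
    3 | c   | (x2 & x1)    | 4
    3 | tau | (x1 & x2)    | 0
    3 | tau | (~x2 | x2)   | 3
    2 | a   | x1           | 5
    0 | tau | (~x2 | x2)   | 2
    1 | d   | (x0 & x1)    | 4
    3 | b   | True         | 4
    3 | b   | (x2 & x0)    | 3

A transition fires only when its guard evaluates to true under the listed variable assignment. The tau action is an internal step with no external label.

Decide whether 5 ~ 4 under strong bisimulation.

Bisimulation quotient by refinement:
  round 0: {{0,1,2,3,4,5}}
  round 1: {{0},{1},{2},{3},{4,5}}
5 equivalence class(es) (converged in 2)
5∈{4,5}, 4∈{4,5}

Answer: BISIMILAR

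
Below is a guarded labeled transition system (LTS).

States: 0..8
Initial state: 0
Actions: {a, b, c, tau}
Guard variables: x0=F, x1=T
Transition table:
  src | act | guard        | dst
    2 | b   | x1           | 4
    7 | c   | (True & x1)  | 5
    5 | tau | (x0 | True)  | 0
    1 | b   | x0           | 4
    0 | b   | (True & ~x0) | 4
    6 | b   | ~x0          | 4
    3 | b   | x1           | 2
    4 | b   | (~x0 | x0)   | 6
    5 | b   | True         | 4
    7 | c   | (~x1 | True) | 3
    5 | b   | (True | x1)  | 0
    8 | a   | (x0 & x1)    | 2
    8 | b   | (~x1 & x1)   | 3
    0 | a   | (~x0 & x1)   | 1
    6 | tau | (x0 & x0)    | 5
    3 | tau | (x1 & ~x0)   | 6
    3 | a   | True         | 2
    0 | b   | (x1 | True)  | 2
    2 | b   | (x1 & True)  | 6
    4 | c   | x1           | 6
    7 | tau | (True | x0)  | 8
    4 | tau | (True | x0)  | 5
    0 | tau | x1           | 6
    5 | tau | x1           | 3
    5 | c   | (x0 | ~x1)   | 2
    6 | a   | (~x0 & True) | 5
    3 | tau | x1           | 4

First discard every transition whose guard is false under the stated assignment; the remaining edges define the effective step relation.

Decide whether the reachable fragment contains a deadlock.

Reachable = {0,1,2,3,4,5,6}
  0: a→1  b→2  b→4  tau→6  [4 out]
  1: ∅  [deadlock]
  2: b→4  b→6  [2 out]
  3: a→2  b→2  tau→4  tau→6  [4 out]
  4: b→6  c→6  tau→5  [3 out]
  5: b→0  b→4  tau→0  tau→3  [4 out]
  6: a→5  b→4  [2 out]
Path to 1: a

Answer: DEADLOCK at state 1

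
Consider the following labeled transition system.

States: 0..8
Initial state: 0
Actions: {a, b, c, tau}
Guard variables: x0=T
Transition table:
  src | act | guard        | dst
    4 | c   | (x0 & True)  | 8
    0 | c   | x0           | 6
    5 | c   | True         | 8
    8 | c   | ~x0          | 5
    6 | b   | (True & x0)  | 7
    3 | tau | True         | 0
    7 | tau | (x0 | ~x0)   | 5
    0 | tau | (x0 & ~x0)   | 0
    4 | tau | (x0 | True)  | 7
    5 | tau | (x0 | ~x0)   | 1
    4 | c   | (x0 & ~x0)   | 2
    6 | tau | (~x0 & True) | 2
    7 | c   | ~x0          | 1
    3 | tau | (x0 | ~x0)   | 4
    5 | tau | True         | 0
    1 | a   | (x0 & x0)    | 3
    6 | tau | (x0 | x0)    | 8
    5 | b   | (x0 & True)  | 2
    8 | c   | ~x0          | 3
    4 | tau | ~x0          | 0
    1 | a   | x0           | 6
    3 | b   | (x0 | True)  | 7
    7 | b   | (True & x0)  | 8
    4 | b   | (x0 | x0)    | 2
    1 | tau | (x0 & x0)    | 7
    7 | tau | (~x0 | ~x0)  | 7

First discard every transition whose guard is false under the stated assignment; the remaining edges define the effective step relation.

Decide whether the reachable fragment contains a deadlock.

R = {0,1,2,3,4,5,6,7,8}
  0: c→6  [1 exit(s)]
  1: a→3  a→6  tau→7  [3 exit(s)]
  2: ∅  [no exit]
  3: b→7  tau→0  tau→4  [3 exit(s)]
  4: b→2  c→8  tau→7  [3 exit(s)]
  5: b→2  c→8  tau→0  tau→1  [4 exit(s)]
  6: b→7  tau→8  [2 exit(s)]
  7: b→8  tau→5  [2 exit(s)]
  8: ∅  [no exit]
Path to 2: c·b·tau·b

Answer: DEADLOCK at state 2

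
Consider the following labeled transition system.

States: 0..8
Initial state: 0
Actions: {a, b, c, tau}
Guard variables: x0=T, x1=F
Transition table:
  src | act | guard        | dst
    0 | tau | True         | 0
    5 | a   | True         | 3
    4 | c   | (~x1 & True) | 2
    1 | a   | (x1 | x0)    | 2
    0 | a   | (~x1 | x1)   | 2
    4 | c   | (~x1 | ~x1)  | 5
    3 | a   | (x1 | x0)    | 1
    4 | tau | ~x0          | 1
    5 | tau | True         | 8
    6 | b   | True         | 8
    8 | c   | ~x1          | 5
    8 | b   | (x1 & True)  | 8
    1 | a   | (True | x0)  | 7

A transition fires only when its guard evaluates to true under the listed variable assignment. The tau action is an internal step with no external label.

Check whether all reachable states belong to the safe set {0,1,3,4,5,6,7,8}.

Answer: INVARIANT VIOLATED at state 2

Working:
Inv-set: {0,1,3,4,5,6,7,8}
Reachable = {0,2}
  0: ✓
  2: outside
reach 2 via a — violates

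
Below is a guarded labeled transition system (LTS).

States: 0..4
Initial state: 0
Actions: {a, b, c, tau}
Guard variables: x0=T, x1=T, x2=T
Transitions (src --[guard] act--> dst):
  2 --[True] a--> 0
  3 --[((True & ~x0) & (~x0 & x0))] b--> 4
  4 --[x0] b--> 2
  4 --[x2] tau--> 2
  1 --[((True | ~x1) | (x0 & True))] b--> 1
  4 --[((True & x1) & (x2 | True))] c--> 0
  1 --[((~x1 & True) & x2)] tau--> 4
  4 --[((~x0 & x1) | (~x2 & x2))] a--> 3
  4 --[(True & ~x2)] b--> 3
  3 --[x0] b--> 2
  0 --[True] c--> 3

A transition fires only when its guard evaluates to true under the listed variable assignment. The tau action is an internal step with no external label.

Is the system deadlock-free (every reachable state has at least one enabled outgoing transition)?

Answer: DEADLOCK-FREE

Working:
R = {0,2,3}
  0: c→3  [1 out]
  2: a→0  [1 out]
  3: b→2  [1 out]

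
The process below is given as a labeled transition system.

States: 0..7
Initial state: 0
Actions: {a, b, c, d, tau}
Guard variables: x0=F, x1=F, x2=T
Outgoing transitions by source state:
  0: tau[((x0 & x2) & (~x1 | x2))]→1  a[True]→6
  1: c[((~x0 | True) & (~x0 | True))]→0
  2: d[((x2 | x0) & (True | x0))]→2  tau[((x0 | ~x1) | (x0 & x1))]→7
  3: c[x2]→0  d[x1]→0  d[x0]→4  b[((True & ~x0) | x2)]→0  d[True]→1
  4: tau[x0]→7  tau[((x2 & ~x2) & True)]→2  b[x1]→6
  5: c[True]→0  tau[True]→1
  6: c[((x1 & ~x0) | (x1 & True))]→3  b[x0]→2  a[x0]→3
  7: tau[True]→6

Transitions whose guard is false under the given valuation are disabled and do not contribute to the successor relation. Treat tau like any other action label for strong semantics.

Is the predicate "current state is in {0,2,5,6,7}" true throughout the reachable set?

Answer: INVARIANT HOLDS

Trace:
Inv-set: {0,2,5,6,7}
Reachable = {0,6}
  0: safe
  6: safe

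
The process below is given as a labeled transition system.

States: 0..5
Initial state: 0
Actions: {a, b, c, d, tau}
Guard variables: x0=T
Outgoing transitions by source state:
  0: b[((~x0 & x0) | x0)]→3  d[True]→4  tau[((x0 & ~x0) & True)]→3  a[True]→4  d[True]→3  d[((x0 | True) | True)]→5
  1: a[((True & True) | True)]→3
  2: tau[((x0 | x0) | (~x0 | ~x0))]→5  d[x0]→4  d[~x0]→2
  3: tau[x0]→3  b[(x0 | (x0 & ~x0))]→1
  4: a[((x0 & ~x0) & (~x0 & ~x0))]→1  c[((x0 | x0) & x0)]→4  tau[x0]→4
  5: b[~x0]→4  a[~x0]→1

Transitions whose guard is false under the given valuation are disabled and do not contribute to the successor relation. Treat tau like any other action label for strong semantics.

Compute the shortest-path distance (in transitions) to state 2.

Layered search for 2:
  L0 = {0}
  L1 = {3,4,5}
  L2 = {1}
2 never appears.

Answer: UNREACHABLE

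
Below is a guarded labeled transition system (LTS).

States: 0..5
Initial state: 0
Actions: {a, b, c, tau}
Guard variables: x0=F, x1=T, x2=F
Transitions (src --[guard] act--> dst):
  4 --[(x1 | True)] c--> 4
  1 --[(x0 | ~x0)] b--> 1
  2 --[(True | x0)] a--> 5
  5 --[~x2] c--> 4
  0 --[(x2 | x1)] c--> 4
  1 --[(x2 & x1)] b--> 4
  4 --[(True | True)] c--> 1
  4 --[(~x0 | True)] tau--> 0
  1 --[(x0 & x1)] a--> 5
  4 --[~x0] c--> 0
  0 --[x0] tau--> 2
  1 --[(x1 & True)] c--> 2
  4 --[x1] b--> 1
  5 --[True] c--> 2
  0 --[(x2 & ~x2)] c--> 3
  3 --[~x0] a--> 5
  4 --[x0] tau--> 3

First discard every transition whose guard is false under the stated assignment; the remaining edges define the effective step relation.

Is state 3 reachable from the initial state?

12 transition(s) survive guard evaluation.
Layer 0: {0}
Layer 1: {4}  total {0,4}
Layer 2: {1}  total {0,1,4}
Layer 3: {2}  total {0,1,2,4}
Layer 4: {5}  total {0,1,2,4,5}
Reach set: {0,1,2,4,5}

Answer: UNREACHABLE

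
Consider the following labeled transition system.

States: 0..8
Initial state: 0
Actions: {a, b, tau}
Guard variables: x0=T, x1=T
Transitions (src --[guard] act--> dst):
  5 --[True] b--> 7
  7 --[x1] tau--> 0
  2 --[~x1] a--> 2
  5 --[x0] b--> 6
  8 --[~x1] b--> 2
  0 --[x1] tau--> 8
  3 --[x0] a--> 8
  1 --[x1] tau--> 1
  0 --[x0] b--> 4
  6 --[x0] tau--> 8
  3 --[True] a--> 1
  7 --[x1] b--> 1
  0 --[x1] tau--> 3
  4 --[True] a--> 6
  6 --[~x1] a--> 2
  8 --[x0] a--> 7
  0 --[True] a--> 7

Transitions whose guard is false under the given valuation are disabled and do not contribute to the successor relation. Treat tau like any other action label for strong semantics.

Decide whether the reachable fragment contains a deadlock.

R = {0,1,3,4,6,7,8}
  0: a→7  b→4  tau→3  tau→8  [4 out]
  1: tau→1  [1 out]
  3: a→1  a→8  [2 out]
  4: a→6  [1 out]
  6: tau→8  [1 out]
  7: b→1  tau→0  [2 out]
  8: a→7  [1 out]

Answer: DEADLOCK-FREE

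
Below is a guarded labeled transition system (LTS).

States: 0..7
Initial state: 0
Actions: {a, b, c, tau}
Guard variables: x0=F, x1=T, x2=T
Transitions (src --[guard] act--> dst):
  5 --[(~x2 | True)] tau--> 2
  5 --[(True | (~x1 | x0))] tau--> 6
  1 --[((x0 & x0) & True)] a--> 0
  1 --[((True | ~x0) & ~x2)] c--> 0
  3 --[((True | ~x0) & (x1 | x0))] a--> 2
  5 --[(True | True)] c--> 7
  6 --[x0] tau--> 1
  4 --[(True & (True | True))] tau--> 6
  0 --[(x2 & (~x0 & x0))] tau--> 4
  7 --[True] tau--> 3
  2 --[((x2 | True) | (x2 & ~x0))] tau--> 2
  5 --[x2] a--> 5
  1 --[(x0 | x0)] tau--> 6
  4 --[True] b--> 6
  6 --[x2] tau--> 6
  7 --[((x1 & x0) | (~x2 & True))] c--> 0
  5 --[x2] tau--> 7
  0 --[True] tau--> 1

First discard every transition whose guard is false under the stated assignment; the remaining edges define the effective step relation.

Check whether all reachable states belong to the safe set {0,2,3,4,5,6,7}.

Allowed set {0,2,3,4,5,6,7}
Reach set: {0,1}
  0: ok
  1: outside
counterexample path to 1: tau

Answer: INVARIANT VIOLATED at state 1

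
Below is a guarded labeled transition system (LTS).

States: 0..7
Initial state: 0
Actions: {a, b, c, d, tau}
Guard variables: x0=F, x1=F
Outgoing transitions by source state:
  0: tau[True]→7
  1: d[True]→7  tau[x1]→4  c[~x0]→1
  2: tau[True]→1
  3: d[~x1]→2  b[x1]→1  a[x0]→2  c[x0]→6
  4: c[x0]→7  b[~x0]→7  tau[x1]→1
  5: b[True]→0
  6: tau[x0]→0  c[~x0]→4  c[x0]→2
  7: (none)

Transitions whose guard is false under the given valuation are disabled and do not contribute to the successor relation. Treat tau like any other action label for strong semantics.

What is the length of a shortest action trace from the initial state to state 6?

BFS to 6:
  depth 0: {0}
  depth 1: {7}
6 never appears.

Answer: UNREACHABLE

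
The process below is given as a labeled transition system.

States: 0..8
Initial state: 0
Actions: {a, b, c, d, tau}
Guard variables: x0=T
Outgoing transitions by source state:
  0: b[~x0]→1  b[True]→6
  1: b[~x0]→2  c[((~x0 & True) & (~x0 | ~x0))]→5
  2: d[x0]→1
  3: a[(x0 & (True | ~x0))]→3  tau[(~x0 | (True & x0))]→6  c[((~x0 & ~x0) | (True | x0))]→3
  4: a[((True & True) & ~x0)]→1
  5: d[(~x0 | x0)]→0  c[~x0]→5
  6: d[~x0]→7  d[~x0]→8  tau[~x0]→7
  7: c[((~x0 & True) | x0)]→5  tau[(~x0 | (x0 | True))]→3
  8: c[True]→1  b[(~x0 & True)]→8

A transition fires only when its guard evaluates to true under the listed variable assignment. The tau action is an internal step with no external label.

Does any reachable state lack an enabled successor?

Answer: DEADLOCK at state 6

Working:
Reach set: {0,6}
  0: b→6  [deg 1]
  6: ∅  [no exit]
witness 6: b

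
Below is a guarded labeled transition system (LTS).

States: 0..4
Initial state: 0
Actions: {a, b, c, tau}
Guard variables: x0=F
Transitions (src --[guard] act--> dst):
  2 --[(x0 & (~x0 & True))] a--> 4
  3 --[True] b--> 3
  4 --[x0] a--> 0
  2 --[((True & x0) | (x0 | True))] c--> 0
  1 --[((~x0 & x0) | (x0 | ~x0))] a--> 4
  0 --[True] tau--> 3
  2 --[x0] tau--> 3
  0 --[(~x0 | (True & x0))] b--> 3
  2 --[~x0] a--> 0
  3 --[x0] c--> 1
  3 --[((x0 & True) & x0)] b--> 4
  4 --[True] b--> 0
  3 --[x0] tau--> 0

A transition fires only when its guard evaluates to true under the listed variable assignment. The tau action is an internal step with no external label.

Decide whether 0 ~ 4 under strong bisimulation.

Answer: NOT BISIMILAR

Working:
Compute ~ classes (split until stable):
  P[0] = {{0,1,2,3,4}}
  P[1] = {{0},{1},{2},{3,4}}
  P[2] = {{0},{1},{2},{3},{4}}
Fixed point at round 3; 5 class(es).
0∈{0}, 4∈{4}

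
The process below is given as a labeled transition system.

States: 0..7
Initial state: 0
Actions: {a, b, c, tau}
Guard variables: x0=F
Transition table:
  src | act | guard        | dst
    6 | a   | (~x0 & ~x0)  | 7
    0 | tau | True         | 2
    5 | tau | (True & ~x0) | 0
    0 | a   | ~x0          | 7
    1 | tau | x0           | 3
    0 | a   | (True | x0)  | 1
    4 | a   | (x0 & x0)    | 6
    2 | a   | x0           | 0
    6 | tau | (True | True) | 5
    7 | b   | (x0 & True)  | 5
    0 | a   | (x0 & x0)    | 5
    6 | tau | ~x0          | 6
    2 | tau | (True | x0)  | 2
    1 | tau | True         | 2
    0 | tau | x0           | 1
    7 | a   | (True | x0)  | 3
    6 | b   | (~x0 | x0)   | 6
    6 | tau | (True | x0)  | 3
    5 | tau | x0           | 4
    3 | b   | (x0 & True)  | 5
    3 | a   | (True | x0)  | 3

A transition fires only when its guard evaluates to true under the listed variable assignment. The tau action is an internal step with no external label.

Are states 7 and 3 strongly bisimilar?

Answer: BISIMILAR

Trace:
Refine partition for ~:
  π0 = {{0,1,2,3,4,5,6,7}}
  π1 = {{0},{1,2,5},{3,7},{4},{6}}
  π2 = {{0},{1,2},{3,7},{4},{5},{6}}
Fixed point at round 3; 6 class(es).
[7]={3,7}  [3]={3,7}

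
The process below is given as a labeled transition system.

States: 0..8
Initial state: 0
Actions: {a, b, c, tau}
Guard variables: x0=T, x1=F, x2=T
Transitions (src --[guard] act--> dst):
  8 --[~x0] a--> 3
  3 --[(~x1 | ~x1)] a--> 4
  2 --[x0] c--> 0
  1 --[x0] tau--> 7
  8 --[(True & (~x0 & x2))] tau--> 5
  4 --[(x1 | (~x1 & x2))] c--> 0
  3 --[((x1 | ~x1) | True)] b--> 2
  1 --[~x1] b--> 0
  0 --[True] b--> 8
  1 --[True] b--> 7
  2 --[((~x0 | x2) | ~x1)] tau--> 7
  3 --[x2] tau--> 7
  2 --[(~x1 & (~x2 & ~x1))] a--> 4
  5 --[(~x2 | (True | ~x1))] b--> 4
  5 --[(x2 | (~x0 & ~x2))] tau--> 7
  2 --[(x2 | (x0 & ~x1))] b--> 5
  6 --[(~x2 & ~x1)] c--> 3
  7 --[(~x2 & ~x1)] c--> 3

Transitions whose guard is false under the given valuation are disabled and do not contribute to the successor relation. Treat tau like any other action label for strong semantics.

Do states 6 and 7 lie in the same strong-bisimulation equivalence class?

Compute ~ classes (split until stable):
  round 0: {{0,1,2,3,4,5,6,7,8}}
  round 1: {{0},{1,5},{2},{3},{4},{6,7,8}}
  round 2: {{0},{1},{2},{3},{4},{5},{6,7,8}}
stable after 3 split(s): 7 block(s)
[6]={6,7,8}  [7]={6,7,8}

Answer: BISIMILAR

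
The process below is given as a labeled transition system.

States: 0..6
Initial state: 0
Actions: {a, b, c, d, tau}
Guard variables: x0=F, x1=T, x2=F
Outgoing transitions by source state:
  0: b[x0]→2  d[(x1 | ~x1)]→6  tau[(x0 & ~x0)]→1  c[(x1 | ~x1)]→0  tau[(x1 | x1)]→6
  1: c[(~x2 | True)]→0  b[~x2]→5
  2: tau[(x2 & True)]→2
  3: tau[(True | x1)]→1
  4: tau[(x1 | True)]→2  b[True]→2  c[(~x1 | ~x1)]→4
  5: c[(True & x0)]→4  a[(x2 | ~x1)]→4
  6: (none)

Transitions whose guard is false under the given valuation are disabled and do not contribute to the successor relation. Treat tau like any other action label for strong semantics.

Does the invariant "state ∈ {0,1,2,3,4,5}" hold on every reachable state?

Inv-set: {0,1,2,3,4,5}
Reach set: {0,6}
  0: safe
  6: outside
reach 6 via d — violates

Answer: INVARIANT VIOLATED at state 6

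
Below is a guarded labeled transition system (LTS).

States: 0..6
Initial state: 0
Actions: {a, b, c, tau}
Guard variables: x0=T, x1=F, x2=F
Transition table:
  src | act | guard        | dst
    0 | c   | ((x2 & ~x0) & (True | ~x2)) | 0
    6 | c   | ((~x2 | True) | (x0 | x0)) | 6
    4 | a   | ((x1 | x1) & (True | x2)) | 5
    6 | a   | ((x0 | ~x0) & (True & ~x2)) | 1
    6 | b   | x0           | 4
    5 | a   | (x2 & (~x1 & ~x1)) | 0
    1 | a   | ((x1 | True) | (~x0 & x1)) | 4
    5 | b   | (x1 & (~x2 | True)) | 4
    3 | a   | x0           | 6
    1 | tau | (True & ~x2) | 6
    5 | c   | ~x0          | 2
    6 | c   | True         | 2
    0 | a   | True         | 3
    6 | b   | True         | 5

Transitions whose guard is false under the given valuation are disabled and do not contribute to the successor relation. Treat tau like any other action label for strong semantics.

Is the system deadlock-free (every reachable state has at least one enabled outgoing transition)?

Answer: DEADLOCK at state 2

Trace:
R = {0,1,2,3,4,5,6}
  0: a→3  [1 out]
  1: a→4  tau→6  [2 out]
  2: ∅  [deadlock]
  3: a→6  [1 out]
  4: ∅  [deadlock]
  5: ∅  [deadlock]
  6: a→1  b→4  b→5  c→2  c→6  [5 out]
Path to 2: a·a·c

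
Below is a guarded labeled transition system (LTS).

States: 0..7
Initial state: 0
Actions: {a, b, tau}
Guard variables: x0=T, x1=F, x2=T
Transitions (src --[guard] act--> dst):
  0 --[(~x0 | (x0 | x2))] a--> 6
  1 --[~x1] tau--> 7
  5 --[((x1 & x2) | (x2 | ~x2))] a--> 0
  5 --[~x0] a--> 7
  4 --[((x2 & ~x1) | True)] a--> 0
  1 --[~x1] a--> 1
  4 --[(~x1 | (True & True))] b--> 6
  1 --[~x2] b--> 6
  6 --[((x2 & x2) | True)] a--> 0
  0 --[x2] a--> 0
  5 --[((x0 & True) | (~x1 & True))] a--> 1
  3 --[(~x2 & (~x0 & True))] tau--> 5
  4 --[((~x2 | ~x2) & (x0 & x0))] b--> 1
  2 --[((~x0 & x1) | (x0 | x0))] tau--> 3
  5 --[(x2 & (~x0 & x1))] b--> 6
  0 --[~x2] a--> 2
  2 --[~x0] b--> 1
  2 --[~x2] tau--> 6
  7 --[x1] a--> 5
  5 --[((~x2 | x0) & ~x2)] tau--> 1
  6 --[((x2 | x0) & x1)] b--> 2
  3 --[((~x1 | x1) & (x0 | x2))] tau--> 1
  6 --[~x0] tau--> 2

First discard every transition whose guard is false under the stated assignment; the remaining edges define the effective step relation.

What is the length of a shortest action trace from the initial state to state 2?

Answer: UNREACHABLE

Analysis:
Breadth-first toward 2:
  Layer 0: {0}
  Layer 1: {6}
2 never appears.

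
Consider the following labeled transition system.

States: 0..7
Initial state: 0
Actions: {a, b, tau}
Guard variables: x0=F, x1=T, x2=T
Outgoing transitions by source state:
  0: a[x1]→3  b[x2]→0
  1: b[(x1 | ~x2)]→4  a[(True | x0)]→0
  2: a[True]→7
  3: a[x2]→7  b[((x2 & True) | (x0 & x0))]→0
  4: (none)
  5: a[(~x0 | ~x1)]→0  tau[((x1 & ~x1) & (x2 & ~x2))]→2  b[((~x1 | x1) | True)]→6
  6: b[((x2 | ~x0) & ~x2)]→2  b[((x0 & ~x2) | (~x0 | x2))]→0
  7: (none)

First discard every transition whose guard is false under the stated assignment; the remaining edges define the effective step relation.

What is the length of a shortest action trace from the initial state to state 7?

Breadth-first toward 7:
  L0 = {0}
  L1 = {3}
  L2 = {7}
depth(7)=2, e.g. a·a

Answer: 2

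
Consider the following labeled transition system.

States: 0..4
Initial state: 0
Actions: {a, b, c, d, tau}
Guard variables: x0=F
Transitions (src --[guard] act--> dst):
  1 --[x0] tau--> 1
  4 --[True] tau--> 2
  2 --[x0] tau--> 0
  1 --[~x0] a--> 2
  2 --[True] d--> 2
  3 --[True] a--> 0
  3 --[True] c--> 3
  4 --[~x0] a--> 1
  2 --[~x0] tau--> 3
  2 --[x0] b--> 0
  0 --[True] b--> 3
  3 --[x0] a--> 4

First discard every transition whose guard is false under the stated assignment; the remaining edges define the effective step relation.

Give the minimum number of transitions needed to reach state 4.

Breadth-first toward 4:
  Layer 0: {0}
  Layer 1: {3}
4 never appears.

Answer: UNREACHABLE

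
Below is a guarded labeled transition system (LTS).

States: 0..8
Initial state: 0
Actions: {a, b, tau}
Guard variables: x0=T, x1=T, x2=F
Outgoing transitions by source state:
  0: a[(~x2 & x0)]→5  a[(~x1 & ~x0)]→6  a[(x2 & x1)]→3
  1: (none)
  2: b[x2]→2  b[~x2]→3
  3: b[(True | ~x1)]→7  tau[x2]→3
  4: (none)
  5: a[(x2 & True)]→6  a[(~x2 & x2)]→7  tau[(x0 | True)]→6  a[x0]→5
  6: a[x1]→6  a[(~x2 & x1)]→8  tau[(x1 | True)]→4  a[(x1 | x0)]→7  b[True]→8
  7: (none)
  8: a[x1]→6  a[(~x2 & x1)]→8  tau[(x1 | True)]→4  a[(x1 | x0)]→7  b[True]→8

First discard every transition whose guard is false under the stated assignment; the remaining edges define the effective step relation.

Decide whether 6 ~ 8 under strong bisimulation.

Bisimulation quotient by refinement:
  π0 = {{0,1,2,3,4,5,6,7,8}}
  π1 = {{0},{1,4,7},{2,3},{5},{6,8}}
  π2 = {{0},{1,4,7},{2},{3},{5},{6,8}}
stable after 3 split(s): 6 block(s)
[6]={6,8}  [8]={6,8}

Answer: BISIMILAR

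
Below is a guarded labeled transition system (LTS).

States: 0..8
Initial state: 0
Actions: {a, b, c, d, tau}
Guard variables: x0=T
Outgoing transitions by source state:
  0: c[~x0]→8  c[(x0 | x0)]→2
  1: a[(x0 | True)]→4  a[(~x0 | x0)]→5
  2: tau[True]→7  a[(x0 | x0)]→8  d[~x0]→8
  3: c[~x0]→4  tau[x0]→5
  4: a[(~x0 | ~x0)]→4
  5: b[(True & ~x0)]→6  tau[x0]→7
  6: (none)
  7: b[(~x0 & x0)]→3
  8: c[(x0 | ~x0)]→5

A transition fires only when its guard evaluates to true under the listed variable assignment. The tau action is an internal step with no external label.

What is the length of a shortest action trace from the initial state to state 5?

Answer: 3

Analysis:
Breadth-first toward 5:
  depth 0: {0}
  depth 1: {2}
  depth 2: {7,8}
  depth 3: {5}
first hit 5 at d=3 via c·a·c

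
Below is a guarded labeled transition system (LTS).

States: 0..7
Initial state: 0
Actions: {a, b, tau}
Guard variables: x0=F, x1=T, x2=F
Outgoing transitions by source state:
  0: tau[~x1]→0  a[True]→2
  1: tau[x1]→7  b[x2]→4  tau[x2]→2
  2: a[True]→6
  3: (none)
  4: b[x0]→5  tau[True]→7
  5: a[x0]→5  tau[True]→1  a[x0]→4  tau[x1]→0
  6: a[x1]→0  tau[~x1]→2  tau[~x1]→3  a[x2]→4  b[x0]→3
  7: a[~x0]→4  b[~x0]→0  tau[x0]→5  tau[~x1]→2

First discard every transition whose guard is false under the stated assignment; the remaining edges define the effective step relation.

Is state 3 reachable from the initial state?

9 transition(s) survive guard evaluation.
depth 0: {0}
depth 1: {2}  now seen {0,2}
depth 2: {6}  now seen {0,2,6}
Reachable = {0,2,6}

Answer: UNREACHABLE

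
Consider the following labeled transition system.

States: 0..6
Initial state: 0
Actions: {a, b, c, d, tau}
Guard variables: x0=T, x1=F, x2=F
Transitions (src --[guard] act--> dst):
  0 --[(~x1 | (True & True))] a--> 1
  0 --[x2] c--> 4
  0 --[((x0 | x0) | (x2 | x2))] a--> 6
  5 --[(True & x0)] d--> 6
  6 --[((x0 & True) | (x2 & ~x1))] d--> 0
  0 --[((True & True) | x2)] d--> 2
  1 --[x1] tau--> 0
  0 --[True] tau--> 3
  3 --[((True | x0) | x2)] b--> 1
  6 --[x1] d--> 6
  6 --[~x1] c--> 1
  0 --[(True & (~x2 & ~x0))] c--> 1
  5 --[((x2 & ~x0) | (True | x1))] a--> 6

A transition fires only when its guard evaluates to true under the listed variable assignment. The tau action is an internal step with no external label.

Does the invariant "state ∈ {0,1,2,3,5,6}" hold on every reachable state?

Allowed set {0,1,2,3,5,6}
R = {0,1,2,3,6}
  0: ✓
  1: ✓
  2: ✓
  3: ✓
  6: ✓

Answer: INVARIANT HOLDS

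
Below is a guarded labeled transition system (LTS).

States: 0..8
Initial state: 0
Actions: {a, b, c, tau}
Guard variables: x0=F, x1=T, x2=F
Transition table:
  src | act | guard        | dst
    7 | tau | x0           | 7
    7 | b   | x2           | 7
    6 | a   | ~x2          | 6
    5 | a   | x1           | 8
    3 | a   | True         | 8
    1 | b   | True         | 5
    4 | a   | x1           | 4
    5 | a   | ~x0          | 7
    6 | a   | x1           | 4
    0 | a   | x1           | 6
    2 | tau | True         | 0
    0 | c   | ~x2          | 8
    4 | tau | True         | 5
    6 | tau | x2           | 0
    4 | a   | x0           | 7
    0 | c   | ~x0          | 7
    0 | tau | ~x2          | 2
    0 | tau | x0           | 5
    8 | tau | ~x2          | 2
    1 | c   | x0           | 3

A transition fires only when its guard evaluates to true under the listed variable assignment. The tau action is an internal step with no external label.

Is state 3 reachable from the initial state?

After dropping false guards: 14 live edges.
Layer 0: {0}
Layer 1: {2,6,7,8}  now seen {0,2,6,7,8}
Layer 2: {4}  now seen {0,2,4,6,7,8}
Layer 3: {5}  now seen {0,2,4,5,6,7,8}
Reach set: {0,2,4,5,6,7,8}

Answer: UNREACHABLE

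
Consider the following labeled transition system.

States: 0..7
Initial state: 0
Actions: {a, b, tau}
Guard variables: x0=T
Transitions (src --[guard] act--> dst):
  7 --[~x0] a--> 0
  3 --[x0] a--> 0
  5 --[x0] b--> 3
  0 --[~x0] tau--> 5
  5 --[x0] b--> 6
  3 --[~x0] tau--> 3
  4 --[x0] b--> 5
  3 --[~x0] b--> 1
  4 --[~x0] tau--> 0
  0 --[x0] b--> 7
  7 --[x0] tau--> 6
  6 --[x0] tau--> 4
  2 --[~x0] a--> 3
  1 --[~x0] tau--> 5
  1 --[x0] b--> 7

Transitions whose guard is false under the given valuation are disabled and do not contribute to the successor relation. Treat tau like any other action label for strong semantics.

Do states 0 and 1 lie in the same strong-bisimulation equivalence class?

Answer: BISIMILAR

Analysis:
Refine partition for ~:
  round 0: {{0,1,2,3,4,5,6,7}}
  round 1: {{0,1,4,5},{2},{3},{6,7}}
  round 2: {{0,1},{2},{3},{4},{5},{6},{7}}
stable after 3 split(s): 7 block(s)
0∈{0,1}, 1∈{0,1}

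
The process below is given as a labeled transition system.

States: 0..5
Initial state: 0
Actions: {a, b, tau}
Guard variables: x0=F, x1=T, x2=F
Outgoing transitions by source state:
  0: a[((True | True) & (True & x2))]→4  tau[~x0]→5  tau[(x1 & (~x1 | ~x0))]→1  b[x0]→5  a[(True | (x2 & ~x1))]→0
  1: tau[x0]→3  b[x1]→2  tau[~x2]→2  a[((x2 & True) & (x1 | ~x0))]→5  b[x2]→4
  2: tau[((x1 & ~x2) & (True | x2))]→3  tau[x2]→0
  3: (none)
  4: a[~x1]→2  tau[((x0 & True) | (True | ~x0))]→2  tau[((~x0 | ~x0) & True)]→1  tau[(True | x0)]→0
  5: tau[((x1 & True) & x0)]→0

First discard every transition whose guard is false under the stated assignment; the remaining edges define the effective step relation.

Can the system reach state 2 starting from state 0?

Guard filter leaves 9 enabled edge(s).
L0 = {0}
L1 = {1,5}  cumulative {0,1,5}
L2 = {2}  cumulative {0,1,2,5}
L3 = {3}  cumulative {0,1,2,3,5}
Reach set: {0,1,2,3,5}
witness 2: tau·b

Answer: REACHABLE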